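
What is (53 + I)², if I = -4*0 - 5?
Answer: 2304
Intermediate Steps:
I = -5 (I = 0 - 5 = -5)
(53 + I)² = (53 - 5)² = 48² = 2304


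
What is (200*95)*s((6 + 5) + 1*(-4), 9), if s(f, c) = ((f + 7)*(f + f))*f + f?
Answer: 26201000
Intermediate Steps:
s(f, c) = f + 2*f**2*(7 + f) (s(f, c) = ((7 + f)*(2*f))*f + f = (2*f*(7 + f))*f + f = 2*f**2*(7 + f) + f = f + 2*f**2*(7 + f))
(200*95)*s((6 + 5) + 1*(-4), 9) = (200*95)*(((6 + 5) + 1*(-4))*(1 + 2*((6 + 5) + 1*(-4))**2 + 14*((6 + 5) + 1*(-4)))) = 19000*((11 - 4)*(1 + 2*(11 - 4)**2 + 14*(11 - 4))) = 19000*(7*(1 + 2*7**2 + 14*7)) = 19000*(7*(1 + 2*49 + 98)) = 19000*(7*(1 + 98 + 98)) = 19000*(7*197) = 19000*1379 = 26201000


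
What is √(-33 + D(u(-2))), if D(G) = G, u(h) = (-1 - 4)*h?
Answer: I*√23 ≈ 4.7958*I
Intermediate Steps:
u(h) = -5*h
√(-33 + D(u(-2))) = √(-33 - 5*(-2)) = √(-33 + 10) = √(-23) = I*√23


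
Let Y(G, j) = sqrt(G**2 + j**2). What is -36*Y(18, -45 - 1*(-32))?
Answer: -36*sqrt(493) ≈ -799.33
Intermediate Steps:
-36*Y(18, -45 - 1*(-32)) = -36*sqrt(18**2 + (-45 - 1*(-32))**2) = -36*sqrt(324 + (-45 + 32)**2) = -36*sqrt(324 + (-13)**2) = -36*sqrt(324 + 169) = -36*sqrt(493)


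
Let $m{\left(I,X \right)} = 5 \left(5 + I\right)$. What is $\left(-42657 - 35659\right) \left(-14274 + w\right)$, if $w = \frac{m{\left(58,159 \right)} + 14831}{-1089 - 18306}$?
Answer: $\frac{21682518890816}{19395} \approx 1.1179 \cdot 10^{9}$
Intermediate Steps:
$m{\left(I,X \right)} = 25 + 5 I$
$w = - \frac{15146}{19395}$ ($w = \frac{\left(25 + 5 \cdot 58\right) + 14831}{-1089 - 18306} = \frac{\left(25 + 290\right) + 14831}{-19395} = \left(315 + 14831\right) \left(- \frac{1}{19395}\right) = 15146 \left(- \frac{1}{19395}\right) = - \frac{15146}{19395} \approx -0.78092$)
$\left(-42657 - 35659\right) \left(-14274 + w\right) = \left(-42657 - 35659\right) \left(-14274 - \frac{15146}{19395}\right) = \left(-78316\right) \left(- \frac{276859376}{19395}\right) = \frac{21682518890816}{19395}$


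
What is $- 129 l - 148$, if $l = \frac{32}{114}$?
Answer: $- \frac{3500}{19} \approx -184.21$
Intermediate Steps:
$l = \frac{16}{57}$ ($l = 32 \cdot \frac{1}{114} = \frac{16}{57} \approx 0.2807$)
$- 129 l - 148 = \left(-129\right) \frac{16}{57} - 148 = - \frac{688}{19} - 148 = - \frac{3500}{19}$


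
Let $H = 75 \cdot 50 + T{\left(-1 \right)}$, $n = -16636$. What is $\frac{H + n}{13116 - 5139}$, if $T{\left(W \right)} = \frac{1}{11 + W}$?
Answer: $- \frac{42953}{26590} \approx -1.6154$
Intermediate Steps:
$H = \frac{37501}{10}$ ($H = 75 \cdot 50 + \frac{1}{11 - 1} = 3750 + \frac{1}{10} = \frac{37501}{10} \approx 3750.1$)
$\frac{H + n}{13116 - 5139} = \frac{\frac{37501}{10} - 16636}{13116 - 5139} = - \frac{128859}{10 \cdot 7977} = \left(- \frac{128859}{10}\right) \frac{1}{7977} = - \frac{42953}{26590}$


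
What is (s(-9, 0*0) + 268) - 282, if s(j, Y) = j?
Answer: -23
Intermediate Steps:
(s(-9, 0*0) + 268) - 282 = (-9 + 268) - 282 = 259 - 282 = -23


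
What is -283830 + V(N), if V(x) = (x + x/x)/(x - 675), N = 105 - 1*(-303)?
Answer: -75783019/267 ≈ -2.8383e+5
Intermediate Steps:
N = 408 (N = 105 + 303 = 408)
V(x) = (1 + x)/(-675 + x) (V(x) = (x + 1)/(-675 + x) = (1 + x)/(-675 + x))
-283830 + V(N) = -283830 + (1 + 408)/(-675 + 408) = -283830 + 409/(-267) = -283830 - 1/267*409 = -283830 - 409/267 = -75783019/267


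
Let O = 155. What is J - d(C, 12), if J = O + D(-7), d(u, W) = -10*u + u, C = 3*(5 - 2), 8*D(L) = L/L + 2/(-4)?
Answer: 3777/16 ≈ 236.06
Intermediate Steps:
D(L) = 1/16 (D(L) = (L/L + 2/(-4))/8 = (1 + 2*(-¼))/8 = (1 - ½)/8 = (⅛)*(½) = 1/16)
C = 9 (C = 3*3 = 9)
d(u, W) = -9*u
J = 2481/16 (J = 155 + 1/16 = 2481/16 ≈ 155.06)
J - d(C, 12) = 2481/16 - (-9)*9 = 2481/16 - 1*(-81) = 2481/16 + 81 = 3777/16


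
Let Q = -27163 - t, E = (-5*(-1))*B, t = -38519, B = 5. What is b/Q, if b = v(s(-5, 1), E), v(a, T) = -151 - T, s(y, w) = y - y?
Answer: -44/2839 ≈ -0.015498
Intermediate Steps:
s(y, w) = 0
E = 25 (E = -5*(-1)*5 = 5*5 = 25)
Q = 11356 (Q = -27163 - 1*(-38519) = -27163 + 38519 = 11356)
b = -176 (b = -151 - 1*25 = -151 - 25 = -176)
b/Q = -176/11356 = -176*1/11356 = -44/2839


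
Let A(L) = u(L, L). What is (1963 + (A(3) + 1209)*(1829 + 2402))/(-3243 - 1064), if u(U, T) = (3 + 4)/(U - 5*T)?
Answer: -1040293/876 ≈ -1187.5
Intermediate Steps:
u(U, T) = 7/(U - 5*T)
A(L) = -7/(4*L) (A(L) = -7/(-L + 5*L) = -7*1/(4*L) = -7/(4*L))
(1963 + (A(3) + 1209)*(1829 + 2402))/(-3243 - 1064) = (1963 + (-7/4/3 + 1209)*(1829 + 2402))/(-3243 - 1064) = (1963 + (-7/4*⅓ + 1209)*4231)/(-4307) = (1963 + (-7/12 + 1209)*4231)*(-1/4307) = (1963 + (14501/12)*4231)*(-1/4307) = (1963 + 61353731/12)*(-1/4307) = (61377287/12)*(-1/4307) = -1040293/876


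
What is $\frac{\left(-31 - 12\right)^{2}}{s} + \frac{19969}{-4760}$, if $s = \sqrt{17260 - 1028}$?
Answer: $- \frac{19969}{4760} + \frac{1849 \sqrt{4058}}{8116} \approx 10.318$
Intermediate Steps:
$s = 2 \sqrt{4058}$ ($s = \sqrt{16232} = 2 \sqrt{4058} \approx 127.4$)
$\frac{\left(-31 - 12\right)^{2}}{s} + \frac{19969}{-4760} = \frac{\left(-31 - 12\right)^{2}}{2 \sqrt{4058}} + \frac{19969}{-4760} = \left(-43\right)^{2} \frac{\sqrt{4058}}{8116} + 19969 \left(- \frac{1}{4760}\right) = 1849 \frac{\sqrt{4058}}{8116} - \frac{19969}{4760} = \frac{1849 \sqrt{4058}}{8116} - \frac{19969}{4760} = - \frac{19969}{4760} + \frac{1849 \sqrt{4058}}{8116}$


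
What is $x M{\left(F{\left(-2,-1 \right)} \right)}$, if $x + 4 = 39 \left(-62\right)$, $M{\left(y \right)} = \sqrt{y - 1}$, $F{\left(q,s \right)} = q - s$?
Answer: $- 2422 i \sqrt{2} \approx - 3425.2 i$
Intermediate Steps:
$M{\left(y \right)} = \sqrt{-1 + y}$
$x = -2422$ ($x = -4 + 39 \left(-62\right) = -4 - 2418 = -2422$)
$x M{\left(F{\left(-2,-1 \right)} \right)} = - 2422 \sqrt{-1 - 1} = - 2422 \sqrt{-2} = - 2422 i \sqrt{2}$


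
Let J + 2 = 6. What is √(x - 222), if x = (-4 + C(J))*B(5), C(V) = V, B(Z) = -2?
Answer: I*√222 ≈ 14.9*I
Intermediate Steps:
J = 4 (J = -2 + 6 = 4)
x = 0 (x = (-4 + 4)*(-2) = 0*(-2) = 0)
√(x - 222) = √(0 - 222) = √(-222) = I*√222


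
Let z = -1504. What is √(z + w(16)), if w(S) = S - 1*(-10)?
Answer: I*√1478 ≈ 38.445*I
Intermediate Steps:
w(S) = 10 + S (w(S) = S + 10 = 10 + S)
√(z + w(16)) = √(-1504 + (10 + 16)) = √(-1504 + 26) = √(-1478) = I*√1478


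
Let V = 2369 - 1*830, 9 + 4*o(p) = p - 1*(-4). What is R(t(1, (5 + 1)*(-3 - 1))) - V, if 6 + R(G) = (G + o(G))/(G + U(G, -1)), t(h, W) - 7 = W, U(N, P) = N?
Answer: -105015/68 ≈ -1544.3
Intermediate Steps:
o(p) = -5/4 + p/4 (o(p) = -9/4 + (p - 1*(-4))/4 = -9/4 + (p + 4)/4 = -9/4 + (4 + p)/4 = -9/4 + (1 + p/4) = -5/4 + p/4)
t(h, W) = 7 + W
R(G) = -6 + (-5/4 + 5*G/4)/(2*G) (R(G) = -6 + (G + (-5/4 + G/4))/(G + G) = -6 + (-5/4 + 5*G/4)/((2*G)) = -6 + (-5/4 + 5*G/4)*(1/(2*G)) = -6 + (-5/4 + 5*G/4)/(2*G))
V = 1539 (V = 2369 - 830 = 1539)
R(t(1, (5 + 1)*(-3 - 1))) - V = (-5 - 43*(7 + (5 + 1)*(-3 - 1)))/(8*(7 + (5 + 1)*(-3 - 1))) - 1*1539 = (-5 - 43*(7 + 6*(-4)))/(8*(7 + 6*(-4))) - 1539 = (-5 - 43*(7 - 24))/(8*(7 - 24)) - 1539 = (1/8)*(-5 - 43*(-17))/(-17) - 1539 = (1/8)*(-1/17)*(-5 + 731) - 1539 = (1/8)*(-1/17)*726 - 1539 = -363/68 - 1539 = -105015/68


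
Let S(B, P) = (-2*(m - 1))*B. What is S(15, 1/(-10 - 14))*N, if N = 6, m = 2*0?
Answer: 180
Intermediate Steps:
m = 0
S(B, P) = 2*B (S(B, P) = (-2*(0 - 1))*B = (-2*(-1))*B = 2*B)
S(15, 1/(-10 - 14))*N = (2*15)*6 = 30*6 = 180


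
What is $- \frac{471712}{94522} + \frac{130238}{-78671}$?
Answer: $- \frac{24710205494}{3718070131} \approx -6.646$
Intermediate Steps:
$- \frac{471712}{94522} + \frac{130238}{-78671} = \left(-471712\right) \frac{1}{94522} + 130238 \left(- \frac{1}{78671}\right) = - \frac{235856}{47261} - \frac{130238}{78671} = - \frac{24710205494}{3718070131}$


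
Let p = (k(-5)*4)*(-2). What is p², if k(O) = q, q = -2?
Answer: 256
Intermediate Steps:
k(O) = -2
p = 16 (p = -2*4*(-2) = -8*(-2) = 16)
p² = 16² = 256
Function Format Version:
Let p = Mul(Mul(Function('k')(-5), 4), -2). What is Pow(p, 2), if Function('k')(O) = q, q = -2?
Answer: 256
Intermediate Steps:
Function('k')(O) = -2
p = 16 (p = Mul(Mul(-2, 4), -2) = Mul(-8, -2) = 16)
Pow(p, 2) = Pow(16, 2) = 256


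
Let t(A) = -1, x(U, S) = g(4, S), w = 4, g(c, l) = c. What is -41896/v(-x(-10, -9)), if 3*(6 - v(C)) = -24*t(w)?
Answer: 20948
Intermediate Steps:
x(U, S) = 4
v(C) = -2 (v(C) = 6 - (-8)*(-1) = 6 - 1/3*24 = 6 - 8 = -2)
-41896/v(-x(-10, -9)) = -41896/(-2) = -41896*(-1/2) = 20948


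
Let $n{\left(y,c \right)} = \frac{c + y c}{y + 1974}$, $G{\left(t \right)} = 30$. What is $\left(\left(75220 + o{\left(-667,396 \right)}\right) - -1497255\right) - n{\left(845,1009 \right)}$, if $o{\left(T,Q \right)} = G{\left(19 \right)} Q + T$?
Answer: $\frac{4463562858}{2819} \approx 1.5834 \cdot 10^{6}$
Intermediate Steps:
$n{\left(y,c \right)} = \frac{c + c y}{1974 + y}$
$o{\left(T,Q \right)} = T + 30 Q$ ($o{\left(T,Q \right)} = 30 Q + T = T + 30 Q$)
$\left(\left(75220 + o{\left(-667,396 \right)}\right) - -1497255\right) - n{\left(845,1009 \right)} = \left(\left(75220 + \left(-667 + 30 \cdot 396\right)\right) - -1497255\right) - \frac{1009 \left(1 + 845\right)}{1974 + 845} = \left(\left(75220 + \left(-667 + 11880\right)\right) + 1497255\right) - 1009 \cdot \frac{1}{2819} \cdot 846 = \left(\left(75220 + 11213\right) + 1497255\right) - 1009 \cdot \frac{1}{2819} \cdot 846 = \left(86433 + 1497255\right) - \frac{853614}{2819} = 1583688 - \frac{853614}{2819} = \frac{4463562858}{2819}$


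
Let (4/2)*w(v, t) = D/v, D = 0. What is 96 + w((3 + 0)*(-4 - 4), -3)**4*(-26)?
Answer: 96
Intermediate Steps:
w(v, t) = 0 (w(v, t) = (0/v)/2 = (1/2)*0 = 0)
96 + w((3 + 0)*(-4 - 4), -3)**4*(-26) = 96 + 0**4*(-26) = 96 + 0*(-26) = 96 + 0 = 96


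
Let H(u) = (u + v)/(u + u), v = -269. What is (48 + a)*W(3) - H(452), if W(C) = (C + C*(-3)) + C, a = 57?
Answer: -284943/904 ≈ -315.20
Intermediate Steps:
H(u) = (-269 + u)/(2*u) (H(u) = (u - 269)/(u + u) = (-269 + u)/((2*u)) = (-269 + u)*(1/(2*u)) = (-269 + u)/(2*u))
W(C) = -C (W(C) = (C - 3*C) + C = -2*C + C = -C)
(48 + a)*W(3) - H(452) = (48 + 57)*(-1*3) - (-269 + 452)/(2*452) = 105*(-3) - 183/(2*452) = -315 - 1*183/904 = -315 - 183/904 = -284943/904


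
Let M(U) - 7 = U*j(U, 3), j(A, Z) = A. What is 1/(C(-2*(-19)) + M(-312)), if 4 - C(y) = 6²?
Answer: 1/97319 ≈ 1.0275e-5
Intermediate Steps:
M(U) = 7 + U² (M(U) = 7 + U*U = 7 + U²)
C(y) = -32 (C(y) = 4 - 1*6² = 4 - 1*36 = 4 - 36 = -32)
1/(C(-2*(-19)) + M(-312)) = 1/(-32 + (7 + (-312)²)) = 1/(-32 + (7 + 97344)) = 1/(-32 + 97351) = 1/97319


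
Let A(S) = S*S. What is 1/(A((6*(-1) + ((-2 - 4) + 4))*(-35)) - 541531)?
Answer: -1/463131 ≈ -2.1592e-6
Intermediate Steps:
A(S) = S²
1/(A((6*(-1) + ((-2 - 4) + 4))*(-35)) - 541531) = 1/(((6*(-1) + ((-2 - 4) + 4))*(-35))² - 541531) = 1/(((-6 + (-6 + 4))*(-35))² - 541531) = 1/(((-6 - 2)*(-35))² - 541531) = 1/((-8*(-35))² - 541531) = 1/(280² - 541531) = 1/(78400 - 541531) = 1/(-463131) = -1/463131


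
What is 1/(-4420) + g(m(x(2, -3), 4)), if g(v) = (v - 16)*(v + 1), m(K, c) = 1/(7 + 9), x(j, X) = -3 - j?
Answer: -4790239/282880 ≈ -16.934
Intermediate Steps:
m(K, c) = 1/16
g(v) = (1 + v)*(-16 + v) (g(v) = (-16 + v)*(1 + v) = (1 + v)*(-16 + v))
1/(-4420) + g(m(x(2, -3), 4)) = 1/(-4420) + (-16 + (1/16)² - 15*1/16) = -1/4420 + (-16 + 1/256 - 15/16) = -1/4420 - 4335/256 = -4790239/282880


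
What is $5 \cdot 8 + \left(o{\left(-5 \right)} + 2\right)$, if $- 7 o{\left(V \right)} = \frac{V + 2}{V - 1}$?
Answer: $\frac{587}{14} \approx 41.929$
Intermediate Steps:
$o{\left(V \right)} = - \frac{2 + V}{7 \left(-1 + V\right)}$ ($o{\left(V \right)} = - \frac{\left(V + 2\right) \frac{1}{V - 1}}{7} = - \frac{\left(2 + V\right) \frac{1}{-1 + V}}{7} = - \frac{\frac{1}{-1 + V} \left(2 + V\right)}{7} = - \frac{2 + V}{7 \left(-1 + V\right)}$)
$5 \cdot 8 + \left(o{\left(-5 \right)} + 2\right) = 5 \cdot 8 + \left(\frac{-2 - -5}{7 \left(-1 - 5\right)} + 2\right) = 40 + \left(\frac{-2 + 5}{7 \left(-6\right)} + 2\right) = 40 + \left(\frac{1}{7} \left(- \frac{1}{6}\right) 3 + 2\right) = 40 + \left(- \frac{1}{14} + 2\right) = 40 + \frac{27}{14} = \frac{587}{14}$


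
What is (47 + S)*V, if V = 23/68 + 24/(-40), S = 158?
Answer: -3649/68 ≈ -53.662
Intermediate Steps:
V = -89/340 (V = 23*(1/68) + 24*(-1/40) = 23/68 - 3/5 = -89/340 ≈ -0.26176)
(47 + S)*V = (47 + 158)*(-89/340) = 205*(-89/340) = -3649/68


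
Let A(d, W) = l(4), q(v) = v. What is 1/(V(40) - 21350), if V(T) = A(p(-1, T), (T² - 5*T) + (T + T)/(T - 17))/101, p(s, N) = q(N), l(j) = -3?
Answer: -101/2156353 ≈ -4.6838e-5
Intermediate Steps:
p(s, N) = N
A(d, W) = -3
V(T) = -3/101
1/(V(40) - 21350) = 1/(-3/101 - 21350) = 1/(-2156353/101) = -101/2156353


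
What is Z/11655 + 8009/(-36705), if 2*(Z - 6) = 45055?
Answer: 97832963/57039570 ≈ 1.7152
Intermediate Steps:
Z = 45067/2 (Z = 6 + (½)*45055 = 6 + 45055/2 = 45067/2 ≈ 22534.)
Z/11655 + 8009/(-36705) = (45067/2)/11655 + 8009/(-36705) = (45067/2)*(1/11655) + 8009*(-1/36705) = 45067/23310 - 8009/36705 = 97832963/57039570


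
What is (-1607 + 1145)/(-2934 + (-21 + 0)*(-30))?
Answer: 77/384 ≈ 0.20052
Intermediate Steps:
(-1607 + 1145)/(-2934 + (-21 + 0)*(-30)) = -462/(-2934 - 21*(-30)) = -462/(-2934 + 630) = -462/(-2304) = -462*(-1/2304) = 77/384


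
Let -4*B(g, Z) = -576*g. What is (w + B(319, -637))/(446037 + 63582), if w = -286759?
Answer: -21893/46329 ≈ -0.47256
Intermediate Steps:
B(g, Z) = 144*g (B(g, Z) = -(-144)*g = 144*g)
(w + B(319, -637))/(446037 + 63582) = (-286759 + 144*319)/(446037 + 63582) = (-286759 + 45936)/509619 = -240823*1/509619 = -21893/46329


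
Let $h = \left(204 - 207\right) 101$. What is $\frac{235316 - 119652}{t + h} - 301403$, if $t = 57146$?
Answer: $- \frac{17132535065}{56843} \approx -3.014 \cdot 10^{5}$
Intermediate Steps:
$h = -303$ ($h = \left(-3\right) 101 = -303$)
$\frac{235316 - 119652}{t + h} - 301403 = \frac{235316 - 119652}{57146 - 303} - 301403 = \frac{115664}{56843} - 301403 = - \frac{17132535065}{56843}$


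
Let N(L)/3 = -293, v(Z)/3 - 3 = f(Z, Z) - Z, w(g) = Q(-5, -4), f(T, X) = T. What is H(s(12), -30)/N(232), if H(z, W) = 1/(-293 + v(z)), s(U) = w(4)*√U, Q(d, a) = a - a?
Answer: 1/249636 ≈ 4.0058e-6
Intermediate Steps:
Q(d, a) = 0
w(g) = 0
v(Z) = 9 (v(Z) = 9 + 3*(Z - Z) = 9 + 3*0 = 9 + 0 = 9)
s(U) = 0 (s(U) = 0*√U = 0)
H(z, W) = -1/284 (H(z, W) = 1/(-293 + 9) = 1/(-284) = -1/284)
N(L) = -879 (N(L) = 3*(-293) = -879)
H(s(12), -30)/N(232) = -1/284/(-879) = -1/284*(-1/879) = 1/249636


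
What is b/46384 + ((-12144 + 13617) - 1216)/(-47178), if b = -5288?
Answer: -8168686/68384511 ≈ -0.11945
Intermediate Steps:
b/46384 + ((-12144 + 13617) - 1216)/(-47178) = -5288/46384 + ((-12144 + 13617) - 1216)/(-47178) = -5288*1/46384 + (1473 - 1216)*(-1/47178) = -661/5798 + 257*(-1/47178) = -661/5798 - 257/47178 = -8168686/68384511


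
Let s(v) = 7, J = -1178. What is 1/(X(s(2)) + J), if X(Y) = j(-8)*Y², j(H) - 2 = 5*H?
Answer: -1/3040 ≈ -0.00032895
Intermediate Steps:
j(H) = 2 + 5*H
X(Y) = -38*Y² (X(Y) = (2 + 5*(-8))*Y² = (2 - 40)*Y² = -38*Y²)
1/(X(s(2)) + J) = 1/(-38*7² - 1178) = 1/(-38*49 - 1178) = 1/(-1862 - 1178) = 1/(-3040) = -1/3040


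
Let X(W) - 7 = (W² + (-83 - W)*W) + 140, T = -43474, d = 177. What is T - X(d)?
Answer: -28930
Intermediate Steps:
X(W) = 147 + W² + W*(-83 - W) (X(W) = 7 + ((W² + (-83 - W)*W) + 140) = 7 + ((W² + W*(-83 - W)) + 140) = 7 + (140 + W² + W*(-83 - W)) = 147 + W² + W*(-83 - W))
T - X(d) = -43474 - (147 - 83*177) = -43474 - (147 - 14691) = -43474 - 1*(-14544) = -43474 + 14544 = -28930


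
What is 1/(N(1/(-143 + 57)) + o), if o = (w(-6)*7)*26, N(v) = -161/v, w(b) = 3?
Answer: 1/14392 ≈ 6.9483e-5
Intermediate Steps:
o = 546 (o = (3*7)*26 = 21*26 = 546)
1/(N(1/(-143 + 57)) + o) = 1/(-161/(1/(-143 + 57)) + 546) = 1/(-161/(1/(-86)) + 546) = 1/(-161/(-1/86) + 546) = 1/(-161*(-86) + 546) = 1/(13846 + 546) = 1/14392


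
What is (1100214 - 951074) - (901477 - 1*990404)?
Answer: 238067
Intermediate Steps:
(1100214 - 951074) - (901477 - 1*990404) = 149140 - (901477 - 990404) = 149140 - 1*(-88927) = 149140 + 88927 = 238067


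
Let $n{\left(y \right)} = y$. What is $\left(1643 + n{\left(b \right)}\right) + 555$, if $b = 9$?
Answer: $2207$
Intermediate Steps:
$\left(1643 + n{\left(b \right)}\right) + 555 = \left(1643 + 9\right) + 555 = 1652 + 555 = 2207$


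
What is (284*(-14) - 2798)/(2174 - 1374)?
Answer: -3387/400 ≈ -8.4675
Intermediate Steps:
(284*(-14) - 2798)/(2174 - 1374) = (-3976 - 2798)/800 = -6774*1/800 = -3387/400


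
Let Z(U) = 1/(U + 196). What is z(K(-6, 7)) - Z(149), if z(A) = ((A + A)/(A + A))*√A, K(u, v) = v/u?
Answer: -1/345 + I*√42/6 ≈ -0.0028986 + 1.0801*I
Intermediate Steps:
Z(U) = 1/(196 + U)
z(A) = √A (z(A) = ((2*A)/((2*A)))*√A = ((2*A)*(1/(2*A)))*√A = 1*√A = √A)
z(K(-6, 7)) - Z(149) = √(7/(-6)) - 1/(196 + 149) = √(7*(-⅙)) - 1/345 = √(-7/6) - 1*1/345 = I*√42/6 - 1/345 = -1/345 + I*√42/6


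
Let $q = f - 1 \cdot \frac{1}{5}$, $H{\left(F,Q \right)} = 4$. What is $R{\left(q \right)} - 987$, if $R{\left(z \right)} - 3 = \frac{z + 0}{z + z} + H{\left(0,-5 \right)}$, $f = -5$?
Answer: $- \frac{1959}{2} \approx -979.5$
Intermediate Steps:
$q = - \frac{26}{5}$ ($q = -5 - 1 \cdot \frac{1}{5} = -5 - \frac{1}{5} = - \frac{26}{5} \approx -5.2$)
$R{\left(z \right)} = \frac{15}{2}$ ($R{\left(z \right)} = 3 + \left(\frac{z + 0}{z + z} + 4\right) = 3 + \left(\frac{z}{2 z} + 4\right) = 3 + \left(z \frac{1}{2 z} + 4\right) = 3 + \left(\frac{1}{2} + 4\right) = 3 + \frac{9}{2} = \frac{15}{2}$)
$R{\left(q \right)} - 987 = \frac{15}{2} - 987 = - \frac{1959}{2}$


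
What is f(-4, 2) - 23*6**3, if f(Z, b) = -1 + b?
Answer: -4967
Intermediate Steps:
f(-4, 2) - 23*6**3 = (-1 + 2) - 23*6**3 = 1 - 23*216 = 1 - 4968 = -4967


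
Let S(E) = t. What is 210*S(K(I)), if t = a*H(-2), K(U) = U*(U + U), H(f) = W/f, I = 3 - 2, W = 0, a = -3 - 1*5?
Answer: 0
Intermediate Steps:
a = -8 (a = -3 - 5 = -8)
I = 1
H(f) = 0 (H(f) = 0/f = 0)
K(U) = 2*U² (K(U) = U*(2*U) = 2*U²)
t = 0 (t = -8*0 = 0)
S(E) = 0
210*S(K(I)) = 210*0 = 0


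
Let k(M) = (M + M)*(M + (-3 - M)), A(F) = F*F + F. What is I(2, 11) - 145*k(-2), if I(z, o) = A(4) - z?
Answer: -1722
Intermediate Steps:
A(F) = F + F² (A(F) = F² + F = F + F²)
k(M) = -6*M (k(M) = (2*M)*(-3) = -6*M)
I(z, o) = 20 - z (I(z, o) = 4*(1 + 4) - z = 4*5 - z = 20 - z)
I(2, 11) - 145*k(-2) = (20 - 1*2) - (-870)*(-2) = (20 - 2) - 145*12 = 18 - 1740 = -1722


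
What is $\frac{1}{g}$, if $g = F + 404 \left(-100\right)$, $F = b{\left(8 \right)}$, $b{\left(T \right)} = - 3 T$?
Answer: $- \frac{1}{40424} \approx -2.4738 \cdot 10^{-5}$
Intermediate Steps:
$F = -24$ ($F = \left(-3\right) 8 = -24$)
$g = -40424$ ($g = -24 + 404 \left(-100\right) = -24 - 40400 = -40424$)
$\frac{1}{g} = \frac{1}{-40424} = - \frac{1}{40424}$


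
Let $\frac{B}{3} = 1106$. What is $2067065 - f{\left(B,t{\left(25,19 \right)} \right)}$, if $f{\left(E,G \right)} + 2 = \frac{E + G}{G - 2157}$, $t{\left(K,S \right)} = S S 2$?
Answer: $\frac{593249037}{287} \approx 2.0671 \cdot 10^{6}$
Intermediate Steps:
$B = 3318$ ($B = 3 \cdot 1106 = 3318$)
$t{\left(K,S \right)} = 2 S^{2}$ ($t{\left(K,S \right)} = S^{2} \cdot 2 = 2 S^{2}$)
$f{\left(E,G \right)} = -2 + \frac{E + G}{-2157 + G}$ ($f{\left(E,G \right)} = -2 + \frac{E + G}{G - 2157} = -2 + \frac{E + G}{-2157 + G}$)
$2067065 - f{\left(B,t{\left(25,19 \right)} \right)} = 2067065 - \frac{4314 + 3318 - 2 \cdot 19^{2}}{-2157 + 2 \cdot 19^{2}} = 2067065 - \frac{4314 + 3318 - 2 \cdot 361}{-2157 + 2 \cdot 361} = 2067065 - \frac{4314 + 3318 - 722}{-2157 + 722} = 2067065 - \frac{4314 + 3318 - 722}{-1435} = 2067065 - \left(- \frac{1}{1435}\right) 6910 = 2067065 - - \frac{1382}{287} = 2067065 + \frac{1382}{287} = \frac{593249037}{287}$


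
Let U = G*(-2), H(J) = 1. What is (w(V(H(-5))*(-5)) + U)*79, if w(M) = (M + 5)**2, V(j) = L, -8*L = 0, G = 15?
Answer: -395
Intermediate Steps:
L = 0 (L = -1/8*0 = 0)
V(j) = 0
U = -30 (U = 15*(-2) = -30)
w(M) = (5 + M)**2
(w(V(H(-5))*(-5)) + U)*79 = ((5 + 0*(-5))**2 - 30)*79 = ((5 + 0)**2 - 30)*79 = (5**2 - 30)*79 = (25 - 30)*79 = -5*79 = -395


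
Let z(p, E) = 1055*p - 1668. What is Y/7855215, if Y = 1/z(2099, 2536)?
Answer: 1/17381839082055 ≈ 5.7531e-14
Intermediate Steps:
z(p, E) = -1668 + 1055*p
Y = 1/2212777 (Y = 1/(-1668 + 1055*2099) = 1/(-1668 + 2214445) = 1/2212777 ≈ 4.5192e-7)
Y/7855215 = (1/2212777)/7855215 = (1/2212777)*(1/7855215) = 1/17381839082055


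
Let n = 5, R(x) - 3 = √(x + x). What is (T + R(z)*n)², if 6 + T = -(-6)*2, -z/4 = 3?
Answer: -159 + 420*I*√6 ≈ -159.0 + 1028.8*I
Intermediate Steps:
z = -12 (z = -4*3 = -12)
R(x) = 3 + √2*√x (R(x) = 3 + √(x + x) = 3 + √(2*x) = 3 + √2*√x)
T = 6 (T = -6 - (-6)*2 = -6 - 1*(-12) = -6 + 12 = 6)
(T + R(z)*n)² = (6 + (3 + √2*√(-12))*5)² = (6 + (3 + √2*(2*I*√3))*5)² = (6 + (3 + 2*I*√6)*5)² = (6 + (15 + 10*I*√6))² = (21 + 10*I*√6)²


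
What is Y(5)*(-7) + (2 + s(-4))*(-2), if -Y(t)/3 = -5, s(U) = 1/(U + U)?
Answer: -435/4 ≈ -108.75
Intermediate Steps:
s(U) = 1/(2*U)
Y(t) = 15 (Y(t) = -3*(-5) = 15)
Y(5)*(-7) + (2 + s(-4))*(-2) = 15*(-7) + (2 + (½)/(-4))*(-2) = -105 + (2 + (½)*(-¼))*(-2) = -105 + (2 - ⅛)*(-2) = -105 + (15/8)*(-2) = -105 - 15/4 = -435/4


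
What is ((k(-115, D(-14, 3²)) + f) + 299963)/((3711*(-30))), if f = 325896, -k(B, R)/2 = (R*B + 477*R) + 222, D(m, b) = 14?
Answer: -205093/37110 ≈ -5.5266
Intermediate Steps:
k(B, R) = -444 - 954*R - 2*B*R (k(B, R) = -2*((R*B + 477*R) + 222) = -2*((B*R + 477*R) + 222) = -2*((477*R + B*R) + 222) = -2*(222 + 477*R + B*R) = -444 - 954*R - 2*B*R)
((k(-115, D(-14, 3²)) + f) + 299963)/((3711*(-30))) = (((-444 - 954*14 - 2*(-115)*14) + 325896) + 299963)/((3711*(-30))) = (((-444 - 13356 + 3220) + 325896) + 299963)/(-111330) = ((-10580 + 325896) + 299963)*(-1/111330) = (315316 + 299963)*(-1/111330) = 615279*(-1/111330) = -205093/37110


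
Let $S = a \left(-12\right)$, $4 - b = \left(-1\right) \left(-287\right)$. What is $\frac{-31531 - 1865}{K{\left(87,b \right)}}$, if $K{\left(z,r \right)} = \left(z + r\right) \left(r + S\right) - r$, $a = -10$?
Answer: $- \frac{33396}{32231} \approx -1.0361$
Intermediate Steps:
$b = -283$ ($b = 4 - \left(-1\right) \left(-287\right) = 4 - 287 = -283$)
$S = 120$ ($S = \left(-10\right) \left(-12\right) = 120$)
$K{\left(z,r \right)} = - r + \left(120 + r\right) \left(r + z\right)$ ($K{\left(z,r \right)} = \left(z + r\right) \left(r + 120\right) - r = \left(r + z\right) \left(120 + r\right) - r = \left(120 + r\right) \left(r + z\right) - r = - r + \left(120 + r\right) \left(r + z\right)$)
$\frac{-31531 - 1865}{K{\left(87,b \right)}} = \frac{-31531 - 1865}{\left(-283\right)^{2} + 119 \left(-283\right) + 120 \cdot 87 - 24621} = \frac{-31531 - 1865}{80089 - 33677 + 10440 - 24621} = - \frac{33396}{32231}$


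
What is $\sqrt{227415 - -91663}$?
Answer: $\sqrt{319078} \approx 564.87$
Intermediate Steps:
$\sqrt{227415 - -91663} = \sqrt{227415 + 91663} = \sqrt{319078}$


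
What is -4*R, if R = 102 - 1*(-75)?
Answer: -708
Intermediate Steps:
R = 177 (R = 102 + 75 = 177)
-4*R = -4*177 = -708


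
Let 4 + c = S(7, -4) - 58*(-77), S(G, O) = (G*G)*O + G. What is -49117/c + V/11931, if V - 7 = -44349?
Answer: -775488293/50981163 ≈ -15.211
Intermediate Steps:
V = -44342 (V = 7 - 44349 = -44342)
S(G, O) = G + O*G**2 (S(G, O) = G**2*O + G = O*G**2 + G = G + O*G**2)
c = 4273 (c = -4 + (7*(1 + 7*(-4)) - 58*(-77)) = -4 + (7*(1 - 28) + 4466) = -4 + (7*(-27) + 4466) = -4 + (-189 + 4466) = -4 + 4277 = 4273)
-49117/c + V/11931 = -49117/4273 - 44342/11931 = -775488293/50981163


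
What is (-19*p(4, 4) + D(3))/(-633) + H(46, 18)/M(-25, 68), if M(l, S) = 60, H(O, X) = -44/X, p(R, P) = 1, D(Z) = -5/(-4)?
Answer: -1447/113940 ≈ -0.012700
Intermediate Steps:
D(Z) = 5/4 (D(Z) = -5*(-1/4) = 5/4)
(-19*p(4, 4) + D(3))/(-633) + H(46, 18)/M(-25, 68) = (-19*1 + 5/4)/(-633) - 44/18/60 = (-19 + 5/4)*(-1/633) - 44*1/18*(1/60) = -71/4*(-1/633) - 22/9*1/60 = 71/2532 - 11/270 = -1447/113940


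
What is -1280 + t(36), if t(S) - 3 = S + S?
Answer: -1205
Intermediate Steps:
t(S) = 3 + 2*S (t(S) = 3 + (S + S) = 3 + 2*S)
-1280 + t(36) = -1280 + (3 + 2*36) = -1280 + (3 + 72) = -1280 + 75 = -1205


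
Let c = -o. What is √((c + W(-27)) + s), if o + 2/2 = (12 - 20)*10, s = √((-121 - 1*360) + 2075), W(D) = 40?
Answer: √(121 + √1594) ≈ 12.686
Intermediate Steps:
s = √1594 (s = √((-121 - 360) + 2075) = √(-481 + 2075) = √1594 ≈ 39.925)
o = -81 (o = -1 + (12 - 20)*10 = -1 - 8*10 = -1 - 80 = -81)
c = 81 (c = -1*(-81) = 81)
√((c + W(-27)) + s) = √((81 + 40) + √1594) = √(121 + √1594)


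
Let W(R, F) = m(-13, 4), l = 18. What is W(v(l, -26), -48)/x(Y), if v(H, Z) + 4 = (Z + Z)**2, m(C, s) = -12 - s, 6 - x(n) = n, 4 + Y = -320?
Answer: -8/165 ≈ -0.048485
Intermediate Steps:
Y = -324 (Y = -4 - 320 = -324)
x(n) = 6 - n
v(H, Z) = -4 + 4*Z**2 (v(H, Z) = -4 + (Z + Z)**2 = -4 + (2*Z)**2 = -4 + 4*Z**2)
W(R, F) = -16 (W(R, F) = -12 - 1*4 = -12 - 4 = -16)
W(v(l, -26), -48)/x(Y) = -16/(6 - 1*(-324)) = -16/(6 + 324) = -16/330 = -16*1/330 = -8/165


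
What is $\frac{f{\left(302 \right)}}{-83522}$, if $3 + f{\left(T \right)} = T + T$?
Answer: $- \frac{601}{83522} \approx -0.0071957$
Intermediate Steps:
$f{\left(T \right)} = -3 + 2 T$ ($f{\left(T \right)} = -3 + \left(T + T\right) = -3 + 2 T$)
$\frac{f{\left(302 \right)}}{-83522} = \frac{-3 + 2 \cdot 302}{-83522} = \left(-3 + 604\right) \left(- \frac{1}{83522}\right) = 601 \left(- \frac{1}{83522}\right) = - \frac{601}{83522}$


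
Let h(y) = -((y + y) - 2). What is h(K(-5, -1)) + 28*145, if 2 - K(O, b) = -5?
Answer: 4048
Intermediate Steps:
K(O, b) = 7 (K(O, b) = 2 - 1*(-5) = 2 + 5 = 7)
h(y) = 2 - 2*y (h(y) = -(2*y - 2) = -(-2 + 2*y) = 2 - 2*y)
h(K(-5, -1)) + 28*145 = (2 - 2*7) + 28*145 = (2 - 14) + 4060 = -12 + 4060 = 4048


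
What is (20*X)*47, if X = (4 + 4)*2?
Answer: 15040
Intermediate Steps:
X = 16 (X = 8*2 = 16)
(20*X)*47 = (20*16)*47 = 320*47 = 15040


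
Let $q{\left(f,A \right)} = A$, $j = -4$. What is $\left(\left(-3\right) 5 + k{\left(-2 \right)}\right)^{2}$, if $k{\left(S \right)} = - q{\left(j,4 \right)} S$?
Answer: $49$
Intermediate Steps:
$k{\left(S \right)} = - 4 S$ ($k{\left(S \right)} = \left(-1\right) 4 S = - 4 S$)
$\left(\left(-3\right) 5 + k{\left(-2 \right)}\right)^{2} = \left(\left(-3\right) 5 - -8\right)^{2} = \left(-15 + 8\right)^{2} = \left(-7\right)^{2} = 49$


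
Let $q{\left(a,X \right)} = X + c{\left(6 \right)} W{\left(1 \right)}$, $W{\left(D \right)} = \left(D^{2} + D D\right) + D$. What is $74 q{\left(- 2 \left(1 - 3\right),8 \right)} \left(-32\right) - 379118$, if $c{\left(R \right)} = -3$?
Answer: $-376750$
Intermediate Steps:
$W{\left(D \right)} = D + 2 D^{2}$ ($W{\left(D \right)} = \left(D^{2} + D^{2}\right) + D = 2 D^{2} + D = D + 2 D^{2}$)
$q{\left(a,X \right)} = -9 + X$ ($q{\left(a,X \right)} = X - 3 \cdot 1 \left(1 + 2 \cdot 1\right) = X - 3 \cdot 1 \left(1 + 2\right) = X - 3 \cdot 1 \cdot 3 = X - 9 = -9 + X$)
$74 q{\left(- 2 \left(1 - 3\right),8 \right)} \left(-32\right) - 379118 = 74 \left(-9 + 8\right) \left(-32\right) - 379118 = 74 \left(-1\right) \left(-32\right) - 379118 = \left(-74\right) \left(-32\right) - 379118 = 2368 - 379118 = -376750$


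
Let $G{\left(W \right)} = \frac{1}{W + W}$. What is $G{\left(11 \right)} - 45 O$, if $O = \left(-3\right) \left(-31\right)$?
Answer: $- \frac{92069}{22} \approx -4185.0$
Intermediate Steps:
$G{\left(W \right)} = \frac{1}{2 W}$
$O = 93$
$G{\left(11 \right)} - 45 O = \frac{1}{2 \cdot 11} - 4185 = \frac{1}{2} \cdot \frac{1}{11} - 4185 = \frac{1}{22} - 4185 = - \frac{92069}{22}$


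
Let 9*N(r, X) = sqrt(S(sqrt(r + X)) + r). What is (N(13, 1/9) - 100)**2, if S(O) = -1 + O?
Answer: (2700 - sqrt(3)*sqrt(36 + sqrt(118)))**2/729 ≈ 9912.4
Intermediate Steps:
N(r, X) = sqrt(-1 + r + sqrt(X + r))/9 (N(r, X) = sqrt((-1 + sqrt(r + X)) + r)/9 = sqrt((-1 + sqrt(X + r)) + r)/9 = sqrt(-1 + r + sqrt(X + r))/9)
(N(13, 1/9) - 100)**2 = (sqrt(-1 + 13 + sqrt(1/9 + 13))/9 - 100)**2 = (sqrt(-1 + 13 + sqrt(118/9))/9 - 100)**2 = (sqrt(-1 + 13 + sqrt(118)/3)/9 - 100)**2 = (sqrt(12 + sqrt(118)/3)/9 - 100)**2 = (-100 + sqrt(12 + sqrt(118)/3)/9)**2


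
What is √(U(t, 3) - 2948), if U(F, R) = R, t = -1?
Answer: I*√2945 ≈ 54.268*I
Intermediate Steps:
√(U(t, 3) - 2948) = √(3 - 2948) = √(-2945) = I*√2945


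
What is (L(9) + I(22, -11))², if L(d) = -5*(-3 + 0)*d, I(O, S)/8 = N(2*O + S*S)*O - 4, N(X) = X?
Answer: 849314449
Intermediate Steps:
I(O, S) = -32 + 8*O*(S² + 2*O) (I(O, S) = 8*((2*O + S*S)*O - 4) = 8*((2*O + S²)*O - 4) = 8*((S² + 2*O)*O - 4) = 8*(O*(S² + 2*O) - 4) = 8*(-4 + O*(S² + 2*O)) = -32 + 8*O*(S² + 2*O))
L(d) = 15*d (L(d) = -(-15)*d = 15*d)
(L(9) + I(22, -11))² = (15*9 + (-32 + 8*22*((-11)² + 2*22)))² = (135 + (-32 + 8*22*(121 + 44)))² = (135 + (-32 + 8*22*165))² = (135 + (-32 + 29040))² = (135 + 29008)² = 29143² = 849314449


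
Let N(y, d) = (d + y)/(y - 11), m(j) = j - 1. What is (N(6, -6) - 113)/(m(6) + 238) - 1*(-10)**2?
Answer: -24413/243 ≈ -100.46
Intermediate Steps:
m(j) = -1 + j
N(y, d) = (d + y)/(-11 + y)
(N(6, -6) - 113)/(m(6) + 238) - 1*(-10)**2 = ((-6 + 6)/(-11 + 6) - 113)/((-1 + 6) + 238) - 1*(-10)**2 = (0/(-5) - 113)/(5 + 238) - 1*100 = (-1/5*0 - 113)/243 - 100 = (0 - 113)*(1/243) - 100 = -113*1/243 - 100 = -113/243 - 100 = -24413/243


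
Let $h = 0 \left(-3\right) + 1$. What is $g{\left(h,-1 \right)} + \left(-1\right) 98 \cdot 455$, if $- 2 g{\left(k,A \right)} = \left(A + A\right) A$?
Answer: $-44591$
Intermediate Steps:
$h = 1$ ($h = 0 + 1 = 1$)
$g{\left(k,A \right)} = - A^{2}$ ($g{\left(k,A \right)} = - \frac{\left(A + A\right) A}{2} = - \frac{2 A A}{2} = - \frac{2 A^{2}}{2} = - A^{2}$)
$g{\left(h,-1 \right)} + \left(-1\right) 98 \cdot 455 = - \left(-1\right)^{2} + \left(-1\right) 98 \cdot 455 = \left(-1\right) 1 - 44590 = -1 - 44590 = -44591$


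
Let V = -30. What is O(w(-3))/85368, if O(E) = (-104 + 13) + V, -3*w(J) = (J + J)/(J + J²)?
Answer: -121/85368 ≈ -0.0014174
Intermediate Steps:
w(J) = -2*J/(3*(J + J²)) (w(J) = -(J + J)/(3*(J + J²)) = -2*J/(3*(J + J²)))
O(E) = -121 (O(E) = (-104 + 13) - 30 = -91 - 30 = -121)
O(w(-3))/85368 = -121/85368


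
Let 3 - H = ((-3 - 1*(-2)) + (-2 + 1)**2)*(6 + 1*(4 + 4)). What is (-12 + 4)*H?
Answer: -24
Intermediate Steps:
H = 3 (H = 3 - ((-3 - 1*(-2)) + (-2 + 1)**2)*(6 + 1*(4 + 4)) = 3 - ((-3 + 2) + (-1)**2)*(6 + 1*8) = 3 - (-1 + 1)*(6 + 8) = 3 - 0*14 = 3 - 1*0 = 3 + 0 = 3)
(-12 + 4)*H = (-12 + 4)*3 = -8*3 = -24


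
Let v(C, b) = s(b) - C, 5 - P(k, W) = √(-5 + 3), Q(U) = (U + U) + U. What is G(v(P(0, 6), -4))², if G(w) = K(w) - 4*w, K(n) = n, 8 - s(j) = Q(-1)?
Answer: 306 + 108*I*√2 ≈ 306.0 + 152.74*I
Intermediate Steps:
Q(U) = 3*U (Q(U) = 2*U + U = 3*U)
s(j) = 11 (s(j) = 8 - 3*(-1) = 8 - 1*(-3) = 8 + 3 = 11)
P(k, W) = 5 - I*√2 (P(k, W) = 5 - √(-5 + 3) = 5 - √(-2) = 5 - I*√2)
v(C, b) = 11 - C
G(w) = -3*w (G(w) = w - 4*w = -3*w)
G(v(P(0, 6), -4))² = (-3*(11 - (5 - I*√2)))² = (-3*(11 + (-5 + I*√2)))² = (-3*(6 + I*√2))² = (-18 - 3*I*√2)²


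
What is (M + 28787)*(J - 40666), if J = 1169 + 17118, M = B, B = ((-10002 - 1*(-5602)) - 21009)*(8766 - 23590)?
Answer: -8429985859337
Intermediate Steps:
B = 376663016 (B = ((-10002 + 5602) - 21009)*(-14824) = (-4400 - 21009)*(-14824) = -25409*(-14824) = 376663016)
M = 376663016
J = 18287
(M + 28787)*(J - 40666) = (376663016 + 28787)*(18287 - 40666) = 376691803*(-22379) = -8429985859337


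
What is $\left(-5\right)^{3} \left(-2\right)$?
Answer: $250$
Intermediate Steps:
$\left(-5\right)^{3} \left(-2\right) = \left(-125\right) \left(-2\right) = 250$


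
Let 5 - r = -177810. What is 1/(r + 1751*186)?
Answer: 1/503501 ≈ 1.9861e-6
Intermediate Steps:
r = 177815 (r = 5 - 1*(-177810) = 5 + 177810 = 177815)
1/(r + 1751*186) = 1/(177815 + 1751*186) = 1/(177815 + 325686) = 1/503501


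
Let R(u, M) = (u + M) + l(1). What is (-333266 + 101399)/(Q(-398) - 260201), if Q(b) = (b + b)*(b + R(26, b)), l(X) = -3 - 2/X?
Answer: -231867/356699 ≈ -0.65004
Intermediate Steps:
l(X) = -3 - 2/X
R(u, M) = -5 + M + u (R(u, M) = (u + M) + (-3 - 2/1) = (M + u) + (-3 - 2*1) = (M + u) + (-3 - 2) = (M + u) - 5 = -5 + M + u)
Q(b) = 2*b*(21 + 2*b) (Q(b) = (b + b)*(b + (-5 + b + 26)) = (2*b)*(b + (21 + b)) = (2*b)*(21 + 2*b) = 2*b*(21 + 2*b))
(-333266 + 101399)/(Q(-398) - 260201) = (-333266 + 101399)/(2*(-398)*(21 + 2*(-398)) - 260201) = -231867/(2*(-398)*(21 - 796) - 260201) = -231867/(2*(-398)*(-775) - 260201) = -231867/(616900 - 260201) = -231867/356699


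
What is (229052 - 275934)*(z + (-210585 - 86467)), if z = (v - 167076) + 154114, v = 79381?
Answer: 10812536306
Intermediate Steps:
z = 66419 (z = (79381 - 167076) + 154114 = -87695 + 154114 = 66419)
(229052 - 275934)*(z + (-210585 - 86467)) = (229052 - 275934)*(66419 + (-210585 - 86467)) = -46882*(66419 - 297052) = -46882*(-230633) = 10812536306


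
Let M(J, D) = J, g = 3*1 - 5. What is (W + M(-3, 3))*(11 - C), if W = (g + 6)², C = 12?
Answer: -13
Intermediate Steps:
g = -2 (g = 3 - 5 = -2)
W = 16 (W = (-2 + 6)² = 4² = 16)
(W + M(-3, 3))*(11 - C) = (16 - 3)*(11 - 1*12) = 13*(11 - 12) = 13*(-1) = -13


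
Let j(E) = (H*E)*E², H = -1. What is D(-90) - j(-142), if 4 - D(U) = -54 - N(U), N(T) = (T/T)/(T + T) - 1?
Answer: -515381581/180 ≈ -2.8632e+6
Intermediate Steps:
j(E) = -E³ (j(E) = (-E)*E² = -E³)
N(T) = -1 + 1/(2*T) (N(T) = 1/(2*T) - 1 = -1 + 1/(2*T))
D(U) = 58 + (½ - U)/U (D(U) = 4 - (-54 - (½ - U)/U) = 4 + (54 + (½ - U)/U) = 58 + (½ - U)/U)
D(-90) - j(-142) = (57 + (½)/(-90)) - (-1)*(-142)³ = (57 + (½)*(-1/90)) - (-1)*(-2863288) = (57 - 1/180) - 1*2863288 = 10259/180 - 2863288 = -515381581/180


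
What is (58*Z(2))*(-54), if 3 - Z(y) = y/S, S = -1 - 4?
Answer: -53244/5 ≈ -10649.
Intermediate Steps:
S = -5
Z(y) = 3 + y/5 (Z(y) = 3 - y/(-5) = 3 - y*(-1)/5 = 3 - (-1)*y/5 = 3 + y/5)
(58*Z(2))*(-54) = (58*(3 + (⅕)*2))*(-54) = (58*(3 + ⅖))*(-54) = (58*(17/5))*(-54) = (986/5)*(-54) = -53244/5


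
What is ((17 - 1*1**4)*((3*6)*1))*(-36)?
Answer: -10368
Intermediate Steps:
((17 - 1*1**4)*((3*6)*1))*(-36) = ((17 - 1*1)*(18*1))*(-36) = ((17 - 1)*18)*(-36) = (16*18)*(-36) = 288*(-36) = -10368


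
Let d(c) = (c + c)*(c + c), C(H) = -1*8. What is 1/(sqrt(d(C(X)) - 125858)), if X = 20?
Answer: -I*sqrt(125602)/125602 ≈ -0.0028216*I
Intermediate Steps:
C(H) = -8
d(c) = 4*c**2 (d(c) = (2*c)*(2*c) = 4*c**2)
1/(sqrt(d(C(X)) - 125858)) = 1/(sqrt(4*(-8)**2 - 125858)) = 1/(sqrt(4*64 - 125858)) = 1/(sqrt(256 - 125858)) = 1/(sqrt(-125602)) = 1/(I*sqrt(125602)) = -I*sqrt(125602)/125602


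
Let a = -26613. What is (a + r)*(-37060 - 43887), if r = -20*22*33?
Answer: 3329592951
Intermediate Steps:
r = -14520 (r = -440*33 = -14520)
(a + r)*(-37060 - 43887) = (-26613 - 14520)*(-37060 - 43887) = -41133*(-80947) = 3329592951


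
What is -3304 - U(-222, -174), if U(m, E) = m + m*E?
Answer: -41710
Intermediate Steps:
U(m, E) = m + E*m
-3304 - U(-222, -174) = -3304 - (-222)*(1 - 174) = -3304 - (-222)*(-173) = -3304 - 1*38406 = -3304 - 38406 = -41710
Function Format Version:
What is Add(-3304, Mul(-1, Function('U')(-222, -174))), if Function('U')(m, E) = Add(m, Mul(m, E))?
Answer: -41710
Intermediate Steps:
Function('U')(m, E) = Add(m, Mul(E, m))
Add(-3304, Mul(-1, Function('U')(-222, -174))) = Add(-3304, Mul(-1, Mul(-222, Add(1, -174)))) = Add(-3304, Mul(-1, Mul(-222, -173))) = Add(-3304, Mul(-1, 38406)) = Add(-3304, -38406) = -41710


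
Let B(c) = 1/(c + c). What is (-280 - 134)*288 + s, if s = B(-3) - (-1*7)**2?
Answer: -715687/6 ≈ -1.1928e+5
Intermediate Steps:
B(c) = 1/(2*c)
s = -295/6 (s = (1/2)/(-3) - (-1*7)**2 = (1/2)*(-1/3) - 1*(-7)**2 = -1/6 - 1*49 = -1/6 - 49 = -295/6 ≈ -49.167)
(-280 - 134)*288 + s = (-280 - 134)*288 - 295/6 = -414*288 - 295/6 = -119232 - 295/6 = -715687/6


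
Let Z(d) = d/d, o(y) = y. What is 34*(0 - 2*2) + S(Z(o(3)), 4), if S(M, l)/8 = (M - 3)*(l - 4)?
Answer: -136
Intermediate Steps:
Z(d) = 1
S(M, l) = 8*(-4 + l)*(-3 + M) (S(M, l) = 8*((M - 3)*(l - 4)) = 8*((-3 + M)*(-4 + l)) = 8*((-4 + l)*(-3 + M)) = 8*(-4 + l)*(-3 + M))
34*(0 - 2*2) + S(Z(o(3)), 4) = 34*(0 - 2*2) + (96 - 32*1 - 24*4 + 8*1*4) = 34*(0 - 4) + (96 - 32 - 96 + 32) = 34*(-4) + 0 = -136 + 0 = -136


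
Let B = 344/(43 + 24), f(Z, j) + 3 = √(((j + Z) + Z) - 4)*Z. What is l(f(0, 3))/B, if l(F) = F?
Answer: -201/344 ≈ -0.58430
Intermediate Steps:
f(Z, j) = -3 + Z*√(-4 + j + 2*Z) (f(Z, j) = -3 + √(((j + Z) + Z) - 4)*Z = -3 + √(((Z + j) + Z) - 4)*Z = -3 + √((j + 2*Z) - 4)*Z = -3 + √(-4 + j + 2*Z)*Z = -3 + Z*√(-4 + j + 2*Z))
B = 344/67 ≈ 5.1343
l(f(0, 3))/B = (-3 + 0*√(-4 + 3 + 2*0))/(344/67) = (-3 + 0*√(-4 + 3 + 0))*(67/344) = (-3 + 0*√(-1))*(67/344) = (-3 + 0*I)*(67/344) = (-3 + 0)*(67/344) = -3*67/344 = -201/344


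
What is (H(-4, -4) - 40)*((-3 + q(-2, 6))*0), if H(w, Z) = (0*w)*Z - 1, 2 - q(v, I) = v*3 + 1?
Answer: 0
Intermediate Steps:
q(v, I) = 1 - 3*v (q(v, I) = 2 - (v*3 + 1) = 2 - (3*v + 1) = 2 - (1 + 3*v) = 2 + (-1 - 3*v) = 1 - 3*v)
H(w, Z) = -1 (H(w, Z) = 0*Z - 1 = 0 - 1 = -1)
(H(-4, -4) - 40)*((-3 + q(-2, 6))*0) = (-1 - 40)*((-3 + (1 - 3*(-2)))*0) = -41*(-3 + (1 + 6))*0 = -41*(-3 + 7)*0 = -164*0 = -41*0 = 0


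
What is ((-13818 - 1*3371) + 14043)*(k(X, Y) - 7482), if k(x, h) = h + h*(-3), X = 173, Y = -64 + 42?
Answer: 23399948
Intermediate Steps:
Y = -22
k(x, h) = -2*h (k(x, h) = h - 3*h = -2*h)
((-13818 - 1*3371) + 14043)*(k(X, Y) - 7482) = ((-13818 - 1*3371) + 14043)*(-2*(-22) - 7482) = ((-13818 - 3371) + 14043)*(44 - 7482) = (-17189 + 14043)*(-7438) = -3146*(-7438) = 23399948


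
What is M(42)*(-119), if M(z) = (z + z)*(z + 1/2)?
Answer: -424830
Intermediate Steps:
M(z) = 2*z*(1/2 + z) (M(z) = (2*z)*(z + 1/2) = (2*z)*(1/2 + z) = 2*z*(1/2 + z))
M(42)*(-119) = (42*(1 + 2*42))*(-119) = (42*(1 + 84))*(-119) = (42*85)*(-119) = 3570*(-119) = -424830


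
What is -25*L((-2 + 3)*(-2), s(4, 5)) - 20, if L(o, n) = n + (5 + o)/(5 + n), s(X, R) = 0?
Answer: -35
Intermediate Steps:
L(o, n) = n + (5 + o)/(5 + n)
-25*L((-2 + 3)*(-2), s(4, 5)) - 20 = -25*(5 + (-2 + 3)*(-2) + 0**2 + 5*0)/(5 + 0) - 20 = -25*(5 + 1*(-2) + 0 + 0)/5 - 20 = -5*(5 - 2 + 0 + 0) - 20 = -5*3 - 20 = -25*3/5 - 20 = -15 - 20 = -35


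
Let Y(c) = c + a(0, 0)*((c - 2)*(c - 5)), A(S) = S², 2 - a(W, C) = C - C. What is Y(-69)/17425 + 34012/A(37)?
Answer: 606950091/23854825 ≈ 25.443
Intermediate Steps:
a(W, C) = 2 (a(W, C) = 2 - (C - C) = 2 - 1*0 = 2 + 0 = 2)
Y(c) = c + 2*(-5 + c)*(-2 + c) (Y(c) = c + 2*((c - 2)*(c - 5)) = c + 2*((-2 + c)*(-5 + c)) = c + 2*((-5 + c)*(-2 + c)) = c + 2*(-5 + c)*(-2 + c))
Y(-69)/17425 + 34012/A(37) = (20 - 13*(-69) + 2*(-69)²)/17425 + 34012/(37²) = (20 + 897 + 2*4761)*(1/17425) + 34012/1369 = (20 + 897 + 9522)*(1/17425) + 34012*(1/1369) = 10439*(1/17425) + 34012/1369 = 10439/17425 + 34012/1369 = 606950091/23854825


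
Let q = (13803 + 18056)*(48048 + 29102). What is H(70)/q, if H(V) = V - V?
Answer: 0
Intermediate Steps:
H(V) = 0
q = 2457921850 (q = 31859*77150 = 2457921850)
H(70)/q = 0/2457921850 = 0*(1/2457921850) = 0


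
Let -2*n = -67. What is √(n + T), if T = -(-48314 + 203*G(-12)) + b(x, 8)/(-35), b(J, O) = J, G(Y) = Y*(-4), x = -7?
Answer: 3*√428930/10 ≈ 196.48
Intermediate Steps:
G(Y) = -4*Y
n = 67/2 (n = -½*(-67) = 67/2 ≈ 33.500)
T = 192851/5 (T = -203/(1/(-238 - 4*(-12))) - 7/(-35) = -203/(1/(-238 + 48)) - 7*(-1/35) = -203/(1/(-190)) + ⅕ = -203/(-1/190) + ⅕ = -203*(-190) + ⅕ = 38570 + ⅕ = 192851/5 ≈ 38570.)
√(n + T) = √(67/2 + 192851/5) = √(386037/10) = 3*√428930/10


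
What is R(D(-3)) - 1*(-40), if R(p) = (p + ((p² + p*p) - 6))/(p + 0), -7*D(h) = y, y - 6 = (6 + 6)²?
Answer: -276/175 ≈ -1.5771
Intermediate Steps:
y = 150 (y = 6 + (6 + 6)² = 6 + 12² = 6 + 144 = 150)
D(h) = -150/7 (D(h) = -⅐*150 = -150/7)
R(p) = (-6 + p + 2*p²)/p (R(p) = (p + ((p² + p²) - 6))/p = (p + (2*p² - 6))/p = (p + (-6 + 2*p²))/p = (-6 + p + 2*p²)/p)
R(D(-3)) - 1*(-40) = (1 - 6/(-150/7) + 2*(-150/7)) - 1*(-40) = (1 - 6*(-7/150) - 300/7) + 40 = (1 + 7/25 - 300/7) + 40 = -7276/175 + 40 = -276/175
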